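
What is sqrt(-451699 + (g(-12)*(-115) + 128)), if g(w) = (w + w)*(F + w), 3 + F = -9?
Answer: I*sqrt(517811) ≈ 719.59*I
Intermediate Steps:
F = -12 (F = -3 - 9 = -12)
g(w) = 2*w*(-12 + w) (g(w) = (w + w)*(-12 + w) = (2*w)*(-12 + w) = 2*w*(-12 + w))
sqrt(-451699 + (g(-12)*(-115) + 128)) = sqrt(-451699 + ((2*(-12)*(-12 - 12))*(-115) + 128)) = sqrt(-451699 + ((2*(-12)*(-24))*(-115) + 128)) = sqrt(-451699 + (576*(-115) + 128)) = sqrt(-451699 + (-66240 + 128)) = sqrt(-451699 - 66112) = sqrt(-517811) = I*sqrt(517811)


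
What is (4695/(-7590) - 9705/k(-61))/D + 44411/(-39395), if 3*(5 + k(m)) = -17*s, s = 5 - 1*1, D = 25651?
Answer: -47264206006533/42439867047710 ≈ -1.1137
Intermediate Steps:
s = 4 (s = 5 - 1 = 4)
k(m) = -83/3 (k(m) = -5 + (-17*4)/3 = -5 + (⅓)*(-68) = -5 - 68/3 = -83/3)
(4695/(-7590) - 9705/k(-61))/D + 44411/(-39395) = (4695/(-7590) - 9705/(-83/3))/25651 + 44411/(-39395) = (4695*(-1/7590) - 9705*(-3/83))*(1/25651) + 44411*(-1/39395) = (-313/506 + 29115/83)*(1/25651) - 44411/39395 = (14706211/41998)*(1/25651) - 44411/39395 = 14706211/1077290698 - 44411/39395 = -47264206006533/42439867047710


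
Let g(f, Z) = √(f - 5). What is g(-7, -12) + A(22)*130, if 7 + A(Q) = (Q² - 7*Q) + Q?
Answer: 44850 + 2*I*√3 ≈ 44850.0 + 3.4641*I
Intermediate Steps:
g(f, Z) = √(-5 + f)
A(Q) = -7 + Q² - 6*Q (A(Q) = -7 + ((Q² - 7*Q) + Q) = -7 + (Q² - 6*Q) = -7 + Q² - 6*Q)
g(-7, -12) + A(22)*130 = √(-5 - 7) + (-7 + 22² - 6*22)*130 = √(-12) + (-7 + 484 - 132)*130 = 2*I*√3 + 345*130 = 2*I*√3 + 44850 = 44850 + 2*I*√3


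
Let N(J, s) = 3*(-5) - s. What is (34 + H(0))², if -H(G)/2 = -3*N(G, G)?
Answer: 3136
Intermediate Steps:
N(J, s) = -15 - s
H(G) = -90 - 6*G (H(G) = -(-6)*(-15 - G) = -2*(45 + 3*G) = -90 - 6*G)
(34 + H(0))² = (34 + (-90 - 6*0))² = (34 + (-90 + 0))² = (34 - 90)² = (-56)² = 3136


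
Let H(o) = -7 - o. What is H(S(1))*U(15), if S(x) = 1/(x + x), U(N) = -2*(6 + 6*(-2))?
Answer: -90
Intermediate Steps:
U(N) = 12 (U(N) = -2*(6 - 12) = -2*(-6) = 12)
S(x) = 1/(2*x)
H(S(1))*U(15) = (-7 - 1/(2*1))*12 = (-7 - 1/2)*12 = -15/2*12 = -90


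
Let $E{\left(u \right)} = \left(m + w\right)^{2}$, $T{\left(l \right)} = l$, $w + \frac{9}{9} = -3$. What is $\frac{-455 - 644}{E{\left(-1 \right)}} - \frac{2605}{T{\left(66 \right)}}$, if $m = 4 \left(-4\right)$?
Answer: $- \frac{557267}{13200} \approx -42.217$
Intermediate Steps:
$w = -4$ ($w = -1 - 3 = -4$)
$m = -16$
$E{\left(u \right)} = 400$ ($E{\left(u \right)} = \left(-16 - 4\right)^{2} = \left(-20\right)^{2} = 400$)
$\frac{-455 - 644}{E{\left(-1 \right)}} - \frac{2605}{T{\left(66 \right)}} = \frac{-455 - 644}{400} - \frac{2605}{66} = \left(-1099\right) \frac{1}{400} - \frac{2605}{66} = - \frac{1099}{400} - \frac{2605}{66} = - \frac{557267}{13200}$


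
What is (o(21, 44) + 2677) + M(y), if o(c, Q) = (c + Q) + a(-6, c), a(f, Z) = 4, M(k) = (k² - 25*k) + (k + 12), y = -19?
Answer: 3575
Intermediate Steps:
M(k) = 12 + k² - 24*k (M(k) = (k² - 25*k) + (12 + k) = 12 + k² - 24*k)
o(c, Q) = 4 + Q + c (o(c, Q) = (c + Q) + 4 = (Q + c) + 4 = 4 + Q + c)
(o(21, 44) + 2677) + M(y) = ((4 + 44 + 21) + 2677) + (12 + (-19)² - 24*(-19)) = (69 + 2677) + (12 + 361 + 456) = 2746 + 829 = 3575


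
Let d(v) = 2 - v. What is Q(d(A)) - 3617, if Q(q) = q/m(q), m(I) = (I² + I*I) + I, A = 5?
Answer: -18086/5 ≈ -3617.2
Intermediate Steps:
m(I) = I + 2*I² (m(I) = (I² + I²) + I = 2*I² + I = I + 2*I²)
Q(q) = 1/(1 + 2*q) (Q(q) = q/((q*(1 + 2*q))) = q*(1/(q*(1 + 2*q))) = 1/(1 + 2*q))
Q(d(A)) - 3617 = 1/(1 + 2*(2 - 1*5)) - 3617 = 1/(1 + 2*(2 - 5)) - 3617 = 1/(1 + 2*(-3)) - 3617 = 1/(1 - 6) - 3617 = 1/(-5) - 3617 = -⅕ - 3617 = -18086/5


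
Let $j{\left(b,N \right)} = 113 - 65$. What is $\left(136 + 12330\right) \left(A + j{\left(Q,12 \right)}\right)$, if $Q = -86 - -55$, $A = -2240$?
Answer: $-27325472$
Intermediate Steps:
$Q = -31$ ($Q = -86 + 55 = -31$)
$j{\left(b,N \right)} = 48$ ($j{\left(b,N \right)} = 113 - 65 = 48$)
$\left(136 + 12330\right) \left(A + j{\left(Q,12 \right)}\right) = \left(136 + 12330\right) \left(-2240 + 48\right) = 12466 \left(-2192\right) = -27325472$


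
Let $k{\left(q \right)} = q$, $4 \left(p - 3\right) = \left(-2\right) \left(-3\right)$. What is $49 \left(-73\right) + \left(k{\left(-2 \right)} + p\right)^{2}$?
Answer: $- \frac{14283}{4} \approx -3570.8$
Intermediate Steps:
$p = \frac{9}{2}$ ($p = 3 + \frac{\left(-2\right) \left(-3\right)}{4} = 3 + \frac{1}{4} \cdot 6 = 3 + \frac{3}{2} = \frac{9}{2} \approx 4.5$)
$49 \left(-73\right) + \left(k{\left(-2 \right)} + p\right)^{2} = 49 \left(-73\right) + \left(-2 + \frac{9}{2}\right)^{2} = -3577 + \left(\frac{5}{2}\right)^{2} = -3577 + \frac{25}{4} = - \frac{14283}{4}$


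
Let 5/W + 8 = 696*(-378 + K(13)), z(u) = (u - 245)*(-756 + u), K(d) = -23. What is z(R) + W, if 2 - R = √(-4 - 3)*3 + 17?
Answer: 55931604283/279104 + 3093*I*√7 ≈ 2.004e+5 + 8183.3*I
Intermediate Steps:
R = -15 - 3*I*√7 (R = 2 - (√(-4 - 3)*3 + 17) = 2 - (√(-7)*3 + 17) = 2 - ((I*√7)*3 + 17) = 2 - (3*I*√7 + 17) = 2 - (17 + 3*I*√7) = 2 + (-17 - 3*I*√7) = -15 - 3*I*√7 ≈ -15.0 - 7.9373*I)
z(u) = (-756 + u)*(-245 + u) (z(u) = (-245 + u)*(-756 + u) = (-756 + u)*(-245 + u))
W = -5/279104 (W = 5/(-8 + 696*(-378 - 23)) = 5/(-8 + 696*(-401)) = 5/(-8 - 279096) = 5/(-279104) = 5*(-1/279104) = -5/279104 ≈ -1.7914e-5)
z(R) + W = (185220 + (-15 - 3*I*√7)² - 1001*(-15 - 3*I*√7)) - 5/279104 = (185220 + (-15 - 3*I*√7)² + (15015 + 3003*I*√7)) - 5/279104 = (200235 + (-15 - 3*I*√7)² + 3003*I*√7) - 5/279104 = 55886389435/279104 + (-15 - 3*I*√7)² + 3003*I*√7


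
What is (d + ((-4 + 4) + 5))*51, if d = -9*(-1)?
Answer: 714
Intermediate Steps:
d = 9
(d + ((-4 + 4) + 5))*51 = (9 + ((-4 + 4) + 5))*51 = (9 + (0 + 5))*51 = (9 + 5)*51 = 14*51 = 714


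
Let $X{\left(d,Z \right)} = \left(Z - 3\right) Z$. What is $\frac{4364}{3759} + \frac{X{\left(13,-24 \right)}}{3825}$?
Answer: $\frac{2125348}{1597575} \approx 1.3304$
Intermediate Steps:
$X{\left(d,Z \right)} = Z \left(-3 + Z\right)$ ($X{\left(d,Z \right)} = \left(-3 + Z\right) Z = Z \left(-3 + Z\right)$)
$\frac{4364}{3759} + \frac{X{\left(13,-24 \right)}}{3825} = \frac{4364}{3759} + \frac{\left(-24\right) \left(-3 - 24\right)}{3825} = 4364 \cdot \frac{1}{3759} + \left(-24\right) \left(-27\right) \frac{1}{3825} = \frac{4364}{3759} + 648 \cdot \frac{1}{3825} = \frac{4364}{3759} + \frac{72}{425} = \frac{2125348}{1597575}$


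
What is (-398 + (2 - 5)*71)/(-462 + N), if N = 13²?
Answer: 611/293 ≈ 2.0853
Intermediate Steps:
N = 169
(-398 + (2 - 5)*71)/(-462 + N) = (-398 + (2 - 5)*71)/(-462 + 169) = (-398 - 3*71)/(-293) = (-398 - 213)*(-1/293) = -611*(-1/293) = 611/293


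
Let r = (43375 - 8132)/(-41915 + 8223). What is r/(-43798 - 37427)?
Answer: 35243/2736632700 ≈ 1.2878e-5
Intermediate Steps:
r = -35243/33692 (r = 35243/(-33692) = 35243*(-1/33692) = -35243/33692 ≈ -1.0460)
r/(-43798 - 37427) = -35243/(33692*(-43798 - 37427)) = -35243/33692/(-81225) = -35243/33692*(-1/81225) = 35243/2736632700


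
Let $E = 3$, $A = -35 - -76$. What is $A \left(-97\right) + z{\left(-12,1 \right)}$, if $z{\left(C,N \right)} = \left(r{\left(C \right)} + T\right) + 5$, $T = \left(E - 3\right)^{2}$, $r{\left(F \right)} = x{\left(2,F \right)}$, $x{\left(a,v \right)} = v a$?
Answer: $-3996$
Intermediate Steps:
$A = 41$ ($A = -35 + 76 = 41$)
$x{\left(a,v \right)} = a v$
$r{\left(F \right)} = 2 F$
$T = 0$ ($T = \left(3 - 3\right)^{2} = 0^{2} = 0$)
$z{\left(C,N \right)} = 5 + 2 C$ ($z{\left(C,N \right)} = \left(2 C + 0\right) + 5 = 2 C + 5 = 5 + 2 C$)
$A \left(-97\right) + z{\left(-12,1 \right)} = 41 \left(-97\right) + \left(5 + 2 \left(-12\right)\right) = -3977 + \left(5 - 24\right) = -3977 - 19 = -3996$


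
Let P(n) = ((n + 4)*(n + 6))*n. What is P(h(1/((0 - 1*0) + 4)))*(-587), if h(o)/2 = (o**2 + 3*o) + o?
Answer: -31783115/512 ≈ -62076.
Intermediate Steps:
h(o) = 2*o**2 + 8*o (h(o) = 2*((o**2 + 3*o) + o) = 2*(o**2 + 4*o) = 2*o**2 + 8*o)
P(n) = n*(4 + n)*(6 + n) (P(n) = ((4 + n)*(6 + n))*n = n*(4 + n)*(6 + n))
P(h(1/((0 - 1*0) + 4)))*(-587) = ((2*(4 + 1/((0 - 1*0) + 4))/((0 - 1*0) + 4))*(24 + (2*(4 + 1/((0 - 1*0) + 4))/((0 - 1*0) + 4))**2 + 10*(2*(4 + 1/((0 - 1*0) + 4))/((0 - 1*0) + 4))))*(-587) = ((2*(4 + 1/((0 + 0) + 4))/((0 + 0) + 4))*(24 + (2*(4 + 1/((0 + 0) + 4))/((0 + 0) + 4))**2 + 10*(2*(4 + 1/((0 + 0) + 4))/((0 + 0) + 4))))*(-587) = ((2*(4 + 1/(0 + 4))/(0 + 4))*(24 + (2*(4 + 1/(0 + 4))/(0 + 4))**2 + 10*(2*(4 + 1/(0 + 4))/(0 + 4))))*(-587) = ((2*(4 + 1/4)/4)*(24 + (2*(4 + 1/4)/4)**2 + 10*(2*(4 + 1/4)/4)))*(-587) = ((2*(1/4)*(4 + 1/4))*(24 + (2*(1/4)*(4 + 1/4))**2 + 10*(2*(1/4)*(4 + 1/4))))*(-587) = ((2*(1/4)*(17/4))*(24 + (2*(1/4)*(17/4))**2 + 10*(2*(1/4)*(17/4))))*(-587) = (17*(24 + (17/8)**2 + 10*(17/8))/8)*(-587) = (17*(24 + 289/64 + 85/4)/8)*(-587) = ((17/8)*(3185/64))*(-587) = (54145/512)*(-587) = -31783115/512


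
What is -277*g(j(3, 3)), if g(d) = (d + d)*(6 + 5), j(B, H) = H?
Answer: -18282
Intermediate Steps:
g(d) = 22*d (g(d) = (2*d)*11 = 22*d)
-277*g(j(3, 3)) = -6094*3 = -277*66 = -18282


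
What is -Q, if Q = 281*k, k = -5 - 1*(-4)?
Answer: 281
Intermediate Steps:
k = -1 (k = -5 + 4 = -1)
Q = -281 (Q = 281*(-1) = -281)
-Q = -1*(-281) = 281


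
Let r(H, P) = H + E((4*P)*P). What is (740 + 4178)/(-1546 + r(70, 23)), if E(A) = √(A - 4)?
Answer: -302457/90686 - 2459*√33/136029 ≈ -3.4391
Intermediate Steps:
E(A) = √(-4 + A)
r(H, P) = H + √(-4 + 4*P²) (r(H, P) = H + √(-4 + (4*P)*P) = H + √(-4 + 4*P²))
(740 + 4178)/(-1546 + r(70, 23)) = (740 + 4178)/(-1546 + (70 + 2*√(-1 + 23²))) = 4918/(-1546 + (70 + 2*√(-1 + 529))) = 4918/(-1546 + (70 + 2*√528)) = 4918/(-1546 + (70 + 2*(4*√33))) = 4918/(-1546 + (70 + 8*√33)) = 4918/(-1476 + 8*√33)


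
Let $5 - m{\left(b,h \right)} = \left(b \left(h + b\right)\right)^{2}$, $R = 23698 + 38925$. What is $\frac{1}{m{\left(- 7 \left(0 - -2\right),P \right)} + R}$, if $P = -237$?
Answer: $- \frac{1}{12285568} \approx -8.1396 \cdot 10^{-8}$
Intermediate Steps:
$R = 62623$
$m{\left(b,h \right)} = 5 - b^{2} \left(b + h\right)^{2}$ ($m{\left(b,h \right)} = 5 - \left(b \left(h + b\right)\right)^{2} = 5 - \left(b \left(b + h\right)\right)^{2} = 5 - b^{2} \left(b + h\right)^{2}$)
$\frac{1}{m{\left(- 7 \left(0 - -2\right),P \right)} + R} = \frac{1}{\left(5 - \left(- 7 \left(0 - -2\right)\right)^{2} \left(- 7 \left(0 - -2\right) - 237\right)^{2}\right) + 62623} = \frac{1}{\left(5 - \left(- 7 \left(0 + 2\right)\right)^{2} \left(- 7 \left(0 + 2\right) - 237\right)^{2}\right) + 62623} = \frac{1}{\left(5 - \left(\left(-7\right) 2\right)^{2} \left(\left(-7\right) 2 - 237\right)^{2}\right) + 62623} = \frac{1}{\left(5 - \left(-14\right)^{2} \left(-14 - 237\right)^{2}\right) + 62623} = \frac{1}{\left(5 - 196 \left(-251\right)^{2}\right) + 62623} = \frac{1}{\left(5 - 196 \cdot 63001\right) + 62623} = \frac{1}{\left(5 - 12348196\right) + 62623} = \frac{1}{-12348191 + 62623} = \frac{1}{-12285568} = - \frac{1}{12285568}$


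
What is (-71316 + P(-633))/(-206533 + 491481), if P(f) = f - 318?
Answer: -72267/284948 ≈ -0.25361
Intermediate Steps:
P(f) = -318 + f
(-71316 + P(-633))/(-206533 + 491481) = (-71316 + (-318 - 633))/(-206533 + 491481) = (-71316 - 951)/284948 = -72267*1/284948 = -72267/284948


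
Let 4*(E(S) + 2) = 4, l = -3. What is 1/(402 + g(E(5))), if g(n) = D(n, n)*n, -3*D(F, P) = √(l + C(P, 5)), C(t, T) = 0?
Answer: 1206/484813 - I*√3/484813 ≈ 0.0024876 - 3.5726e-6*I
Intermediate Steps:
E(S) = -1 (E(S) = -2 + (¼)*4 = -2 + 1 = -1)
D(F, P) = -I*√3/3 (D(F, P) = -√(-3 + 0)/3 = -I*√3/3)
g(n) = -I*n*√3/3 (g(n) = (-I*√3/3)*n = -I*n*√3/3)
1/(402 + g(E(5))) = 1/(402 - ⅓*I*(-1)*√3) = 1/(402 + I*√3/3)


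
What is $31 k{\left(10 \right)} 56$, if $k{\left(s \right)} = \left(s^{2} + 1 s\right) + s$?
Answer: $208320$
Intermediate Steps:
$k{\left(s \right)} = s^{2} + 2 s$ ($k{\left(s \right)} = \left(s^{2} + s\right) + s = \left(s + s^{2}\right) + s = s^{2} + 2 s$)
$31 k{\left(10 \right)} 56 = 31 \cdot 10 \left(2 + 10\right) 56 = 31 \cdot 10 \cdot 12 \cdot 56 = 31 \cdot 120 \cdot 56 = 3720 \cdot 56 = 208320$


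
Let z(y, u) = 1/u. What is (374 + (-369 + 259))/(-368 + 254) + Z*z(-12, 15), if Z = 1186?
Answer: 21874/285 ≈ 76.751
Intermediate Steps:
(374 + (-369 + 259))/(-368 + 254) + Z*z(-12, 15) = (374 + (-369 + 259))/(-368 + 254) + 1186/15 = (374 - 110)/(-114) + 1186*(1/15) = 264*(-1/114) + 1186/15 = -44/19 + 1186/15 = 21874/285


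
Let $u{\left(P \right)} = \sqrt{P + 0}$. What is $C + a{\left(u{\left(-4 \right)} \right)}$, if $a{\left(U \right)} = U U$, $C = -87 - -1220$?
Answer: $1129$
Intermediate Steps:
$u{\left(P \right)} = \sqrt{P}$
$C = 1133$ ($C = -87 + 1220 = 1133$)
$a{\left(U \right)} = U^{2}$
$C + a{\left(u{\left(-4 \right)} \right)} = 1133 + \left(\sqrt{-4}\right)^{2} = 1133 + \left(2 i\right)^{2} = 1133 - 4 = 1129$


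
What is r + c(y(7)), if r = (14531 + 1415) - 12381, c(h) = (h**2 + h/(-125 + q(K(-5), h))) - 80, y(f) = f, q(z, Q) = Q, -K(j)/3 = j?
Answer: 417005/118 ≈ 3533.9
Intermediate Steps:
K(j) = -3*j
c(h) = -80 + h**2 + h/(-125 + h) (c(h) = (h**2 + h/(-125 + h)) - 80 = -80 + h**2 + h/(-125 + h))
r = 3565 (r = 15946 - 12381 = 3565)
r + c(y(7)) = 3565 + (10000 + 7**3 - 125*7**2 - 79*7)/(-125 + 7) = 3565 + (10000 + 343 - 125*49 - 553)/(-118) = 3565 - (10000 + 343 - 6125 - 553)/118 = 3565 - 1/118*3665 = 3565 - 3665/118 = 417005/118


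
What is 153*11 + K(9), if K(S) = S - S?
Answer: 1683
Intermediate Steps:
K(S) = 0
153*11 + K(9) = 153*11 + 0 = 1683 + 0 = 1683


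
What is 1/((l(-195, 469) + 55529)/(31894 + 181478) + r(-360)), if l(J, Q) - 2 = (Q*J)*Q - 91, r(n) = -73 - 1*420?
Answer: -71124/49343117 ≈ -0.0014414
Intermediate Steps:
r(n) = -493 (r(n) = -73 - 420 = -493)
l(J, Q) = -89 + J*Q**2 (l(J, Q) = 2 + ((Q*J)*Q - 91) = 2 + ((J*Q)*Q - 91) = 2 + (J*Q**2 - 91) = 2 + (-91 + J*Q**2) = -89 + J*Q**2)
1/((l(-195, 469) + 55529)/(31894 + 181478) + r(-360)) = 1/(((-89 - 195*469**2) + 55529)/(31894 + 181478) - 493) = 1/(((-89 - 195*219961) + 55529)/213372 - 493) = 1/(((-89 - 42892395) + 55529)*(1/213372) - 493) = 1/((-42892484 + 55529)*(1/213372) - 493) = 1/(-42836955*1/213372 - 493) = 1/(-14278985/71124 - 493) = 1/(-49343117/71124) = -71124/49343117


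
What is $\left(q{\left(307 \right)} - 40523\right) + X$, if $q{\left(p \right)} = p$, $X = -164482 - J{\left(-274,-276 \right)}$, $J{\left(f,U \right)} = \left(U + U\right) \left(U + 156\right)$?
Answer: $-270938$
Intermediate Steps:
$J{\left(f,U \right)} = 2 U \left(156 + U\right)$
$X = -230722$ ($X = -164482 - 2 \left(-276\right) \left(156 - 276\right) = -164482 - 2 \left(-276\right) \left(-120\right) = -164482 - 66240 = -230722$)
$\left(q{\left(307 \right)} - 40523\right) + X = \left(307 - 40523\right) - 230722 = -40216 - 230722 = -270938$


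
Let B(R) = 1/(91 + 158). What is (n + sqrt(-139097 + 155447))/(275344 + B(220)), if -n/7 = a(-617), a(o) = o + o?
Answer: 2150862/68560657 + 1245*sqrt(654)/68560657 ≈ 0.031836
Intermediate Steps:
a(o) = 2*o
B(R) = 1/249
n = 8638 (n = -14*(-617) = -7*(-1234) = 8638)
(n + sqrt(-139097 + 155447))/(275344 + B(220)) = (8638 + sqrt(-139097 + 155447))/(275344 + 1/249) = (8638 + sqrt(16350))/(68560657/249) = (8638 + 5*sqrt(654))*(249/68560657) = 2150862/68560657 + 1245*sqrt(654)/68560657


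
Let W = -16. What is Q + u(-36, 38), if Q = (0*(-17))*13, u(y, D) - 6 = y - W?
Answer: -14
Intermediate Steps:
u(y, D) = 22 + y (u(y, D) = 6 + (y - 1*(-16)) = 6 + (y + 16) = 6 + (16 + y) = 22 + y)
Q = 0 (Q = 0*13 = 0)
Q + u(-36, 38) = 0 + (22 - 36) = 0 - 14 = -14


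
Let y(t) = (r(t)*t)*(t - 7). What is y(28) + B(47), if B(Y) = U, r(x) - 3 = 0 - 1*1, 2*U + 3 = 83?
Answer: 1216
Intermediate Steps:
U = 40 (U = -3/2 + (½)*83 = -3/2 + 83/2 = 40)
r(x) = 2 (r(x) = 3 + (0 - 1*1) = 3 + (0 - 1) = 3 - 1 = 2)
B(Y) = 40
y(t) = 2*t*(-7 + t) (y(t) = (2*t)*(t - 7) = (2*t)*(-7 + t) = 2*t*(-7 + t))
y(28) + B(47) = 2*28*(-7 + 28) + 40 = 2*28*21 + 40 = 1176 + 40 = 1216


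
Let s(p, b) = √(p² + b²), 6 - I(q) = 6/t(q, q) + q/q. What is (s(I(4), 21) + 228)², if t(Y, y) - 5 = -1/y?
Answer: (4332 + √164242)²/361 ≈ 62165.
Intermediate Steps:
t(Y, y) = 5 - 1/y
I(q) = 5 - 6/(5 - 1/q) (I(q) = 6 - (6/(5 - 1/q) + q/q) = 6 - (6/(5 - 1/q) + 1) = 6 - (1 + 6/(5 - 1/q)) = 6 + (-1 - 6/(5 - 1/q)) = 5 - 6/(5 - 1/q))
s(p, b) = √(b² + p²)
(s(I(4), 21) + 228)² = (√(21² + ((-5 + 19*4)/(-1 + 5*4))²) + 228)² = (√(441 + ((-5 + 76)/(-1 + 20))²) + 228)² = (√(441 + (71/19)²) + 228)² = (√(441 + 5041/361) + 228)² = (√(164242/361) + 228)² = (√164242/19 + 228)² = (228 + √164242/19)²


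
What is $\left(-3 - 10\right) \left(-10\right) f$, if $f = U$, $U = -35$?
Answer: $-4550$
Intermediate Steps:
$f = -35$
$\left(-3 - 10\right) \left(-10\right) f = \left(-3 - 10\right) \left(-10\right) \left(-35\right) = \left(-13\right) \left(-10\right) \left(-35\right) = 130 \left(-35\right) = -4550$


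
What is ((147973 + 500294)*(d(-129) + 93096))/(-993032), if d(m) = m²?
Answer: -71138875779/993032 ≈ -71638.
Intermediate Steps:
((147973 + 500294)*(d(-129) + 93096))/(-993032) = ((147973 + 500294)*((-129)² + 93096))/(-993032) = (648267*(16641 + 93096))*(-1/993032) = (648267*109737)*(-1/993032) = 71138875779*(-1/993032) = -71138875779/993032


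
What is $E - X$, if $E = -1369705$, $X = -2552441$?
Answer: $1182736$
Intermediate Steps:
$E - X = -1369705 - -2552441 = -1369705 + 2552441 = 1182736$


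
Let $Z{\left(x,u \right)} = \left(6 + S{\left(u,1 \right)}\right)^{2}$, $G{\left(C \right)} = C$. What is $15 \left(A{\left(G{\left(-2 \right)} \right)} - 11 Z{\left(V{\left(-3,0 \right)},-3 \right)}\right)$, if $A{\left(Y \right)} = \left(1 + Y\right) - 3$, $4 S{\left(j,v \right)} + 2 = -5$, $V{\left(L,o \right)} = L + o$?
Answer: $- \frac{48645}{16} \approx -3040.3$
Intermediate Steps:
$S{\left(j,v \right)} = - \frac{7}{4}$ ($S{\left(j,v \right)} = - \frac{1}{2} + \frac{1}{4} \left(-5\right) = - \frac{1}{2} - \frac{5}{4} = - \frac{7}{4}$)
$Z{\left(x,u \right)} = \frac{289}{16}$ ($Z{\left(x,u \right)} = \left(6 - \frac{7}{4}\right)^{2} = \left(\frac{17}{4}\right)^{2} = \frac{289}{16}$)
$A{\left(Y \right)} = -2 + Y$
$15 \left(A{\left(G{\left(-2 \right)} \right)} - 11 Z{\left(V{\left(-3,0 \right)},-3 \right)}\right) = 15 \left(\left(-2 - 2\right) - \frac{3179}{16}\right) = 15 \left(-4 - \frac{3179}{16}\right) = 15 \left(- \frac{3243}{16}\right) = - \frac{48645}{16}$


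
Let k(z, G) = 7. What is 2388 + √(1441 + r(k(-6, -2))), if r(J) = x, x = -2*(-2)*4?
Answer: 2388 + √1457 ≈ 2426.2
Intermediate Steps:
x = 16 (x = 4*4 = 16)
r(J) = 16
2388 + √(1441 + r(k(-6, -2))) = 2388 + √(1441 + 16) = 2388 + √1457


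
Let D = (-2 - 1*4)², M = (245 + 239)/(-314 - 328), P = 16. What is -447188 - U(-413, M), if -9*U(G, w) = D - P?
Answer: -4024672/9 ≈ -4.4719e+5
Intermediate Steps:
M = -242/321 (M = 484/(-642) = 484*(-1/642) = -242/321 ≈ -0.75389)
D = 36 (D = (-2 - 4)² = (-6)² = 36)
U(G, w) = -20/9 (U(G, w) = -(36 - 1*16)/9 = -(36 - 16)/9 = -⅑*20 = -20/9)
-447188 - U(-413, M) = -447188 - 1*(-20/9) = -447188 + 20/9 = -4024672/9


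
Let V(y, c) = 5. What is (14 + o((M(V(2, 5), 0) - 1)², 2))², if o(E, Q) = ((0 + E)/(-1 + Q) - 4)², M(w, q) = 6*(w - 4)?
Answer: 207025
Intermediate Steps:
M(w, q) = -24 + 6*w (M(w, q) = 6*(-4 + w) = -24 + 6*w)
o(E, Q) = (-4 + E/(-1 + Q))² (o(E, Q) = (E/(-1 + Q) - 4)² = (-4 + E/(-1 + Q))²)
(14 + o((M(V(2, 5), 0) - 1)², 2))² = (14 + (4 + ((-24 + 6*5) - 1)² - 4*2)²/(-1 + 2)²)² = (14 + (4 + ((-24 + 30) - 1)² - 8)²/1²)² = (14 + 1*(4 + (6 - 1)² - 8)²)² = (14 + 1*(4 + 5² - 8)²)² = (14 + 1*(4 + 25 - 8)²)² = (14 + 1*21²)² = (14 + 1*441)² = (14 + 441)² = 455² = 207025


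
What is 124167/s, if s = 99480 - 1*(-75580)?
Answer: 124167/175060 ≈ 0.70928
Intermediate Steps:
s = 175060 (s = 99480 + 75580 = 175060)
124167/s = 124167/175060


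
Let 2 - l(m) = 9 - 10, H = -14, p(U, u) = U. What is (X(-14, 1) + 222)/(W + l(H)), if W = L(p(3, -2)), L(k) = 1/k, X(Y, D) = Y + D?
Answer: 627/10 ≈ 62.700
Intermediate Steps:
X(Y, D) = D + Y
W = ⅓ (W = 1/3 = ⅓ ≈ 0.33333)
l(m) = 3 (l(m) = 2 - (9 - 10) = 2 - 1*(-1) = 2 + 1 = 3)
(X(-14, 1) + 222)/(W + l(H)) = ((1 - 14) + 222)/(⅓ + 3) = (-13 + 222)/(10/3) = 209*(3/10) = 627/10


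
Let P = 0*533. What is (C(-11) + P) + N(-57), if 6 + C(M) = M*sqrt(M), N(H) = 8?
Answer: 2 - 11*I*sqrt(11) ≈ 2.0 - 36.483*I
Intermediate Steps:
P = 0
C(M) = -6 + M**(3/2) (C(M) = -6 + M*sqrt(M) = -6 + M**(3/2))
(C(-11) + P) + N(-57) = ((-6 + (-11)**(3/2)) + 0) + 8 = ((-6 - 11*I*sqrt(11)) + 0) + 8 = (-6 - 11*I*sqrt(11)) + 8 = 2 - 11*I*sqrt(11)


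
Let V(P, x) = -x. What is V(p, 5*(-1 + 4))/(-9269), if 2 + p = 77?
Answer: 15/9269 ≈ 0.0016183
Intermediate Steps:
p = 75 (p = -2 + 77 = 75)
V(p, 5*(-1 + 4))/(-9269) = -5*(-1 + 4)/(-9269) = -5*3*(-1/9269) = -1*15*(-1/9269) = -15*(-1/9269) = 15/9269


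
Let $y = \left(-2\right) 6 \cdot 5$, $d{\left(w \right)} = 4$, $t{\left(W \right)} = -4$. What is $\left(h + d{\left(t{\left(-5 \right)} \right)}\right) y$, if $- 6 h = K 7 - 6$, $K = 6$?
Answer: $120$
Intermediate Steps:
$h = -6$ ($h = - \frac{6 \cdot 7 - 6}{6} = - \frac{42 - 6}{6} = \left(- \frac{1}{6}\right) 36 = -6$)
$y = -60$ ($y = \left(-12\right) 5 = -60$)
$\left(h + d{\left(t{\left(-5 \right)} \right)}\right) y = \left(-6 + 4\right) \left(-60\right) = \left(-2\right) \left(-60\right) = 120$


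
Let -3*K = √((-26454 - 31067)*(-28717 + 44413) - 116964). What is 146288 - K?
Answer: 146288 + 2*I*√25082405 ≈ 1.4629e+5 + 10016.0*I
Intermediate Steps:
K = -2*I*√25082405 (K = -√((-26454 - 31067)*(-28717 + 44413) - 116964)/3 = -√(-57521*15696 - 116964)/3 = -√(-902849616 - 116964)/3 = -2*I*√25082405 ≈ -10016.0*I)
146288 - K = 146288 - (-2)*I*√25082405 = 146288 + 2*I*√25082405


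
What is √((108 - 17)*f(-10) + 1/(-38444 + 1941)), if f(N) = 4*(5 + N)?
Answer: I*√2425093632883/36503 ≈ 42.661*I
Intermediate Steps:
f(N) = 20 + 4*N
√((108 - 17)*f(-10) + 1/(-38444 + 1941)) = √((108 - 17)*(20 + 4*(-10)) + 1/(-38444 + 1941)) = √(91*(20 - 40) + 1/(-36503)) = √(91*(-20) - 1/36503) = √(-1820 - 1/36503) = √(-66435461/36503) = I*√2425093632883/36503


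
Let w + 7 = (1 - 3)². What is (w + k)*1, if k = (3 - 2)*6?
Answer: 3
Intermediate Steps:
k = 6 (k = 1*6 = 6)
w = -3 (w = -7 + (1 - 3)² = -7 + (-2)² = -7 + 4 = -3)
(w + k)*1 = (-3 + 6)*1 = 3*1 = 3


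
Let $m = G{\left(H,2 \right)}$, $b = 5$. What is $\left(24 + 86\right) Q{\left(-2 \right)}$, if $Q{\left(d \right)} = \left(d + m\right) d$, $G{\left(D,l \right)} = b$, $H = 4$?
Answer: $-660$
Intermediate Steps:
$G{\left(D,l \right)} = 5$
$m = 5$
$Q{\left(d \right)} = d \left(5 + d\right)$ ($Q{\left(d \right)} = \left(d + 5\right) d = \left(5 + d\right) d = d \left(5 + d\right)$)
$\left(24 + 86\right) Q{\left(-2 \right)} = \left(24 + 86\right) \left(- 2 \left(5 - 2\right)\right) = 110 \left(\left(-2\right) 3\right) = 110 \left(-6\right) = -660$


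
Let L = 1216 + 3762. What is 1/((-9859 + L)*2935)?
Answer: -1/14325735 ≈ -6.9804e-8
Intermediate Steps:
L = 4978
1/((-9859 + L)*2935) = 1/((-9859 + 4978)*2935) = (1/2935)/(-4881) = -1/4881*1/2935 = -1/14325735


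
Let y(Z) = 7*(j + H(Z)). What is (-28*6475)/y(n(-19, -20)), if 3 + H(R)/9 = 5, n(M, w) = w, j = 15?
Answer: -25900/33 ≈ -784.85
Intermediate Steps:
H(R) = 18 (H(R) = -27 + 9*5 = -27 + 45 = 18)
y(Z) = 231 (y(Z) = 7*(15 + 18) = 7*33 = 231)
(-28*6475)/y(n(-19, -20)) = -28*6475/231 = -181300*1/231 = -25900/33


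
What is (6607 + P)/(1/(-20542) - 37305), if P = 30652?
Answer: -765374378/766319311 ≈ -0.99877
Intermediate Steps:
(6607 + P)/(1/(-20542) - 37305) = (6607 + 30652)/(1/(-20542) - 37305) = 37259/(-1/20542 - 37305) = 37259/(-766319311/20542) = 37259*(-20542/766319311) = -765374378/766319311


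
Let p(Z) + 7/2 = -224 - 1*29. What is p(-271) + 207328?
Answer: 414143/2 ≈ 2.0707e+5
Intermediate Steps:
p(Z) = -513/2 (p(Z) = -7/2 + (-224 - 1*29) = -7/2 + (-224 - 29) = -7/2 - 253 = -513/2)
p(-271) + 207328 = -513/2 + 207328 = 414143/2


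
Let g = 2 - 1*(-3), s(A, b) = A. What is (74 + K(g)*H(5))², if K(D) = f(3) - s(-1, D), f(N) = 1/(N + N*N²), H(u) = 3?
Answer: 594441/100 ≈ 5944.4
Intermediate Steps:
g = 5 (g = 2 + 3 = 5)
f(N) = 1/(N + N³)
K(D) = 31/30 (K(D) = 1/(3 + 3³) - 1*(-1) = 1/(3 + 27) + 1 = 1/30 + 1 = 31/30)
(74 + K(g)*H(5))² = (74 + (31/30)*3)² = (74 + 31/10)² = (771/10)² = 594441/100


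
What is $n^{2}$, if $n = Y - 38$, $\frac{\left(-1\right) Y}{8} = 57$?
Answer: $244036$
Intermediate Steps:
$Y = -456$ ($Y = \left(-8\right) 57 = -456$)
$n = -494$ ($n = -456 - 38 = -494$)
$n^{2} = \left(-494\right)^{2} = 244036$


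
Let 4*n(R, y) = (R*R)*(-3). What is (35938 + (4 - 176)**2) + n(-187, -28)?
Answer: 157181/4 ≈ 39295.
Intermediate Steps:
n(R, y) = -3*R**2/4 (n(R, y) = ((R*R)*(-3))/4 = (R**2*(-3))/4 = (-3*R**2)/4 = -3*R**2/4)
(35938 + (4 - 176)**2) + n(-187, -28) = (35938 + (4 - 176)**2) - 3/4*(-187)**2 = (35938 + (-172)**2) - 3/4*34969 = (35938 + 29584) - 104907/4 = 65522 - 104907/4 = 157181/4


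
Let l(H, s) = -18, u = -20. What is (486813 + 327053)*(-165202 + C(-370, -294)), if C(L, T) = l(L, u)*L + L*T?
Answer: -40499599892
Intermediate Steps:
C(L, T) = -18*L + L*T
(486813 + 327053)*(-165202 + C(-370, -294)) = (486813 + 327053)*(-165202 - 370*(-18 - 294)) = 813866*(-165202 - 370*(-312)) = 813866*(-165202 + 115440) = 813866*(-49762) = -40499599892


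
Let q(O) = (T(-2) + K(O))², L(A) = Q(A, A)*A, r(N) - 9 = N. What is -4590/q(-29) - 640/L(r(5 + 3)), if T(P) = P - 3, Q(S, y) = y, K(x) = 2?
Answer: -148030/289 ≈ -512.21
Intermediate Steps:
r(N) = 9 + N
T(P) = -3 + P
L(A) = A² (L(A) = A*A = A²)
q(O) = 9 (q(O) = ((-3 - 2) + 2)² = (-5 + 2)² = (-3)² = 9)
-4590/q(-29) - 640/L(r(5 + 3)) = -4590/9 - 640/(9 + (5 + 3))² = -4590*⅑ - 640/(9 + 8)² = -510 - 640/(17²) = -510 - 640/289 = -148030/289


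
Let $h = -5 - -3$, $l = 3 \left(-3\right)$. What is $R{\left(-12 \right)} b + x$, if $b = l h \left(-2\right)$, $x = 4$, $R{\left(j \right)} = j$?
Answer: $436$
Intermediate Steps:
$l = -9$
$h = -2$ ($h = -5 + 3 = -2$)
$b = -36$ ($b = \left(-9\right) \left(-2\right) \left(-2\right) = 18 \left(-2\right) = -36$)
$R{\left(-12 \right)} b + x = \left(-12\right) \left(-36\right) + 4 = 432 + 4 = 436$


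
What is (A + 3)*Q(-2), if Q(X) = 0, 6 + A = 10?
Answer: 0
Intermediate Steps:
A = 4 (A = -6 + 10 = 4)
(A + 3)*Q(-2) = (4 + 3)*0 = 7*0 = 0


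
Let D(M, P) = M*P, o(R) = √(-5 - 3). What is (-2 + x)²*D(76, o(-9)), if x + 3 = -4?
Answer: 12312*I*√2 ≈ 17412.0*I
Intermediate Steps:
x = -7 (x = -3 - 4 = -7)
o(R) = 2*I*√2 (o(R) = √(-8) = 2*I*√2)
(-2 + x)²*D(76, o(-9)) = (-2 - 7)²*(76*(2*I*√2)) = (-9)²*(152*I*√2) = 81*(152*I*√2) = 12312*I*√2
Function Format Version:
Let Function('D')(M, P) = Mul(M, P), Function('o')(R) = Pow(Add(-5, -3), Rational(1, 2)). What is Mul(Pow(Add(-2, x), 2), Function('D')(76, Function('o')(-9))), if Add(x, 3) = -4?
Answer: Mul(12312, I, Pow(2, Rational(1, 2))) ≈ Mul(17412., I)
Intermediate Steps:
x = -7 (x = Add(-3, -4) = -7)
Function('o')(R) = Mul(2, I, Pow(2, Rational(1, 2))) (Function('o')(R) = Pow(-8, Rational(1, 2)) = Mul(2, I, Pow(2, Rational(1, 2))))
Mul(Pow(Add(-2, x), 2), Function('D')(76, Function('o')(-9))) = Mul(Pow(Add(-2, -7), 2), Mul(76, Mul(2, I, Pow(2, Rational(1, 2))))) = Mul(Pow(-9, 2), Mul(152, I, Pow(2, Rational(1, 2)))) = Mul(81, Mul(152, I, Pow(2, Rational(1, 2)))) = Mul(12312, I, Pow(2, Rational(1, 2)))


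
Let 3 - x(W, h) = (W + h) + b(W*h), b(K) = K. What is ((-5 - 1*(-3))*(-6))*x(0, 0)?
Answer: 36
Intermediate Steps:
x(W, h) = 3 - W - h - W*h (x(W, h) = 3 - ((W + h) + W*h) = 3 - (W + h + W*h) = 3 + (-W - h - W*h) = 3 - W - h - W*h)
((-5 - 1*(-3))*(-6))*x(0, 0) = ((-5 - 1*(-3))*(-6))*(3 - 1*0 - 1*0 - 1*0*0) = ((-5 + 3)*(-6))*(3 + 0 + 0 + 0) = -2*(-6)*3 = 12*3 = 36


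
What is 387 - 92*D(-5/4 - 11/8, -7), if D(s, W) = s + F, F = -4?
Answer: 1993/2 ≈ 996.50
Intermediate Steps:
D(s, W) = -4 + s (D(s, W) = s - 4 = -4 + s)
387 - 92*D(-5/4 - 11/8, -7) = 387 - 92*(-4 + (-5/4 - 11/8)) = 387 - 92*(-4 - 21/8) = 387 - 92*(-53/8) = 387 + 1219/2 = 1993/2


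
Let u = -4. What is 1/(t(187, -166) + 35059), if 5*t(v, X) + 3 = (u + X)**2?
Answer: 5/204192 ≈ 2.4487e-5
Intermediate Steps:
t(v, X) = -3/5 + (-4 + X)**2/5
1/(t(187, -166) + 35059) = 1/((-3/5 + (-4 - 166)**2/5) + 35059) = 1/((-3/5 + (1/5)*(-170)**2) + 35059) = 1/((-3/5 + (1/5)*28900) + 35059) = 1/((-3/5 + 5780) + 35059) = 1/(28897/5 + 35059) = 1/(204192/5) = 5/204192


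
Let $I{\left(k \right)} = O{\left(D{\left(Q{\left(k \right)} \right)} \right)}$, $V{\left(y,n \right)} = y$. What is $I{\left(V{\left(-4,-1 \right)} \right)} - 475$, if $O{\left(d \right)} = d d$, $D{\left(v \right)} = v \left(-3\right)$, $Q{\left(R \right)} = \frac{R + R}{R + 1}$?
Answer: $-411$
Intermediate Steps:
$Q{\left(R \right)} = \frac{2 R}{1 + R}$
$D{\left(v \right)} = - 3 v$
$O{\left(d \right)} = d^{2}$
$I{\left(k \right)} = \frac{36 k^{2}}{\left(1 + k\right)^{2}}$ ($I{\left(k \right)} = \left(- 3 \frac{2 k}{1 + k}\right)^{2} = \left(- \frac{6 k}{1 + k}\right)^{2} = \frac{36 k^{2}}{\left(1 + k\right)^{2}}$)
$I{\left(V{\left(-4,-1 \right)} \right)} - 475 = \frac{36 \left(-4\right)^{2}}{\left(1 - 4\right)^{2}} - 475 = 36 \cdot 16 \cdot \frac{1}{9} - 475 = 64 - 475 = -411$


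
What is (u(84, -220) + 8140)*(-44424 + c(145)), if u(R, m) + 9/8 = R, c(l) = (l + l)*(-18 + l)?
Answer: -249778051/4 ≈ -6.2445e+7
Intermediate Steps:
c(l) = 2*l*(-18 + l) (c(l) = (2*l)*(-18 + l) = 2*l*(-18 + l))
u(R, m) = -9/8 + R
(u(84, -220) + 8140)*(-44424 + c(145)) = ((-9/8 + 84) + 8140)*(-44424 + 2*145*(-18 + 145)) = (663/8 + 8140)*(-44424 + 2*145*127) = 65783*(-44424 + 36830)/8 = (65783/8)*(-7594) = -249778051/4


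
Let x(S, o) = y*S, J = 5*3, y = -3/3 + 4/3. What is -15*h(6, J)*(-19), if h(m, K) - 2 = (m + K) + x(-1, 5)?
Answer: 6460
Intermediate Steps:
y = ⅓ (y = -3*⅓ + 4*(⅓) = -1 + 4/3 = ⅓ ≈ 0.33333)
J = 15
x(S, o) = S/3
h(m, K) = 5/3 + K + m (h(m, K) = 2 + ((m + K) + (⅓)*(-1)) = 2 + ((K + m) - ⅓) = 2 + (-⅓ + K + m) = 5/3 + K + m)
-15*h(6, J)*(-19) = -15*(5/3 + 15 + 6)*(-19) = -15*68/3*(-19) = -340*(-19) = 6460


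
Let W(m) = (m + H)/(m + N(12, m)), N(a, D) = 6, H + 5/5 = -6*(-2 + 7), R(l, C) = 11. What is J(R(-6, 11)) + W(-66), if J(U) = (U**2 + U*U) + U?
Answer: 15277/60 ≈ 254.62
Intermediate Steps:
H = -31 (H = -1 - 6*(-2 + 7) = -1 - 6*5 = -1 - 30 = -31)
W(m) = (-31 + m)/(6 + m) (W(m) = (m - 31)/(m + 6) = (-31 + m)/(6 + m))
J(U) = U + 2*U**2 (J(U) = (U**2 + U**2) + U = 2*U**2 + U = U + 2*U**2)
J(R(-6, 11)) + W(-66) = 11*(1 + 2*11) + (-31 - 66)/(6 - 66) = 11*(1 + 22) - 97/(-60) = 11*23 - 1/60*(-97) = 253 + 97/60 = 15277/60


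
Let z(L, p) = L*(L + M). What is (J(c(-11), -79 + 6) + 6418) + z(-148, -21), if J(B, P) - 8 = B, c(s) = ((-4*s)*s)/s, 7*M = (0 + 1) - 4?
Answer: 199062/7 ≈ 28437.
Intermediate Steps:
M = -3/7 (M = ((0 + 1) - 4)/7 = (1 - 4)/7 = (⅐)*(-3) = -3/7 ≈ -0.42857)
c(s) = -4*s (c(s) = (-4*s²)/s = -4*s)
J(B, P) = 8 + B
z(L, p) = L*(-3/7 + L) (z(L, p) = L*(L - 3/7) = L*(-3/7 + L))
(J(c(-11), -79 + 6) + 6418) + z(-148, -21) = ((8 - 4*(-11)) + 6418) + (⅐)*(-148)*(-3 + 7*(-148)) = ((8 + 44) + 6418) + (⅐)*(-148)*(-3 - 1036) = (52 + 6418) + (⅐)*(-148)*(-1039) = 6470 + 153772/7 = 199062/7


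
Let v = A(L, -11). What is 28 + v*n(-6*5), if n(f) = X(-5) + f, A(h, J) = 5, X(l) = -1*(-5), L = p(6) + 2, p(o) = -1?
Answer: -97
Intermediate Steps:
L = 1 (L = -1 + 2 = 1)
X(l) = 5
v = 5
n(f) = 5 + f
28 + v*n(-6*5) = 28 + 5*(5 - 6*5) = 28 + 5*(5 - 30) = 28 + 5*(-25) = 28 - 125 = -97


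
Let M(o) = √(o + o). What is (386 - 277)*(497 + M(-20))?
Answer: 54173 + 218*I*√10 ≈ 54173.0 + 689.38*I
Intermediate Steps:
M(o) = √2*√o (M(o) = √(2*o) = √2*√o)
(386 - 277)*(497 + M(-20)) = (386 - 277)*(497 + √2*√(-20)) = 109*(497 + √2*(2*I*√5)) = 109*(497 + 2*I*√10) = 54173 + 218*I*√10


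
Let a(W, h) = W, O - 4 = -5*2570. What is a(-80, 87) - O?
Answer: 12766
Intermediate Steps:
O = -12846 (O = 4 - 5*2570 = 4 - 12850 = -12846)
a(-80, 87) - O = -80 - 1*(-12846) = -80 + 12846 = 12766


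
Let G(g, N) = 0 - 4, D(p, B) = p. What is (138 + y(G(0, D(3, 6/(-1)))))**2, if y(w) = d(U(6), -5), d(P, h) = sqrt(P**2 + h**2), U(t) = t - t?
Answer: 20449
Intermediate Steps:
U(t) = 0
G(g, N) = -4
y(w) = 5 (y(w) = sqrt(0**2 + (-5)**2) = sqrt(0 + 25) = sqrt(25) = 5)
(138 + y(G(0, D(3, 6/(-1)))))**2 = (138 + 5)**2 = 143**2 = 20449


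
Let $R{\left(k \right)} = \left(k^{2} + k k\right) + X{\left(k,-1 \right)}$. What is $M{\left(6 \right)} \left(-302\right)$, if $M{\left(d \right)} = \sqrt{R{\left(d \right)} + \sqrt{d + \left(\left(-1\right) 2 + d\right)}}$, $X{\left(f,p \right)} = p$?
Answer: $- 302 \sqrt{71 + \sqrt{10}} \approx -2600.8$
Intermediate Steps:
$R{\left(k \right)} = -1 + 2 k^{2}$ ($R{\left(k \right)} = \left(k^{2} + k k\right) - 1 = \left(k^{2} + k^{2}\right) - 1 = 2 k^{2} - 1 = -1 + 2 k^{2}$)
$M{\left(d \right)} = \sqrt{-1 + \sqrt{-2 + 2 d} + 2 d^{2}}$ ($M{\left(d \right)} = \sqrt{\left(-1 + 2 d^{2}\right) + \sqrt{d + \left(\left(-1\right) 2 + d\right)}} = \sqrt{\left(-1 + 2 d^{2}\right) + \sqrt{d + \left(-2 + d\right)}} = \sqrt{\left(-1 + 2 d^{2}\right) + \sqrt{-2 + 2 d}} = \sqrt{-1 + \sqrt{-2 + 2 d} + 2 d^{2}}$)
$M{\left(6 \right)} \left(-302\right) = \sqrt{-1 + 2 \cdot 6^{2} + \sqrt{2} \sqrt{-1 + 6}} \left(-302\right) = \sqrt{-1 + 2 \cdot 36 + \sqrt{2} \sqrt{5}} \left(-302\right) = \sqrt{-1 + 72 + \sqrt{10}} \left(-302\right) = \sqrt{71 + \sqrt{10}} \left(-302\right) = - 302 \sqrt{71 + \sqrt{10}}$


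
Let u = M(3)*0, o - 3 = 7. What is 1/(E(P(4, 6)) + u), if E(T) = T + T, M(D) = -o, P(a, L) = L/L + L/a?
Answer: ⅕ ≈ 0.20000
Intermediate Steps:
o = 10 (o = 3 + 7 = 10)
P(a, L) = 1 + L/a
M(D) = -10 (M(D) = -1*10 = -10)
E(T) = 2*T
u = 0 (u = -10*0 = 0)
1/(E(P(4, 6)) + u) = 1/(2*((6 + 4)/4) + 0) = 1/(2*((¼)*10) + 0) = 1/(2*(5/2) + 0) = 1/(5 + 0) = 1/5 = ⅕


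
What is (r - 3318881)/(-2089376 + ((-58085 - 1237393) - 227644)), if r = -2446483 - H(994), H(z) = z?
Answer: 2883179/1806249 ≈ 1.5962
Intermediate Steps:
r = -2447477 (r = -2446483 - 1*994 = -2446483 - 994 = -2447477)
(r - 3318881)/(-2089376 + ((-58085 - 1237393) - 227644)) = (-2447477 - 3318881)/(-2089376 + ((-58085 - 1237393) - 227644)) = -5766358/(-2089376 + (-1295478 - 227644)) = -5766358/(-2089376 - 1523122) = -5766358/(-3612498) = -5766358*(-1/3612498) = 2883179/1806249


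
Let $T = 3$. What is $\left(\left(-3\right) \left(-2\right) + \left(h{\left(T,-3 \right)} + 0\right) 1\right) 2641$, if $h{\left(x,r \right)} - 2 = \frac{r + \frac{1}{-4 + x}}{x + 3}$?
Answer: $\frac{58102}{3} \approx 19367.0$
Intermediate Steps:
$h{\left(x,r \right)} = 2 + \frac{r + \frac{1}{-4 + x}}{3 + x}$ ($h{\left(x,r \right)} = 2 + \frac{r + \frac{1}{-4 + x}}{x + 3} = 2 + \frac{r + \frac{1}{-4 + x}}{3 + x}$)
$\left(\left(-3\right) \left(-2\right) + \left(h{\left(T,-3 \right)} + 0\right) 1\right) 2641 = \left(\left(-3\right) \left(-2\right) + \left(\frac{23 - 2 \cdot 3^{2} + 2 \cdot 3 + 4 \left(-3\right) - \left(-3\right) 3}{12 + 3 - 3^{2}} + 0\right) 1\right) 2641 = \left(6 + \left(\frac{23 - 18 + 6 - 12 + 9}{12 + 3 - 9} + 0\right) 1\right) 2641 = \left(6 + \left(\frac{1}{6} \cdot 8 + 0\right) 1\right) 2641 = \left(6 + \left(\frac{4}{3} + 0\right) 1\right) 2641 = \left(6 + \frac{4}{3} \cdot 1\right) 2641 = \left(6 + \frac{4}{3}\right) 2641 = \frac{22}{3} \cdot 2641 = \frac{58102}{3}$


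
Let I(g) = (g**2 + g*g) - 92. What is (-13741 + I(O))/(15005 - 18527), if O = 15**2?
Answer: -29139/1174 ≈ -24.820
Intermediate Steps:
O = 225
I(g) = -92 + 2*g**2 (I(g) = (g**2 + g**2) - 92 = 2*g**2 - 92 = -92 + 2*g**2)
(-13741 + I(O))/(15005 - 18527) = (-13741 + (-92 + 2*225**2))/(15005 - 18527) = (-13741 + (-92 + 2*50625))/(-3522) = (-13741 + (-92 + 101250))*(-1/3522) = (-13741 + 101158)*(-1/3522) = 87417*(-1/3522) = -29139/1174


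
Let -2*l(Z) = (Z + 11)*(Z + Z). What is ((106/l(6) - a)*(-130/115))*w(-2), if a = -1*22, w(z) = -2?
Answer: 55588/1173 ≈ 47.390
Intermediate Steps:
l(Z) = -Z*(11 + Z) (l(Z) = -(Z + 11)*(Z + Z)/2 = -(11 + Z)*2*Z/2 = -Z*(11 + Z))
a = -22
((106/l(6) - a)*(-130/115))*w(-2) = ((106/((-1*6*(11 + 6))) - 1*(-22))*(-130/115))*(-2) = ((106/((-1*6*17)) + 22)*(-130*1/115))*(-2) = ((106/(-102) + 22)*(-26/23))*(-2) = ((106*(-1/102) + 22)*(-26/23))*(-2) = ((-53/51 + 22)*(-26/23))*(-2) = ((1069/51)*(-26/23))*(-2) = -27794/1173*(-2) = 55588/1173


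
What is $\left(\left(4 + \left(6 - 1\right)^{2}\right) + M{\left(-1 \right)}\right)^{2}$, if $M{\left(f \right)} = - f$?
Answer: $900$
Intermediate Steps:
$\left(\left(4 + \left(6 - 1\right)^{2}\right) + M{\left(-1 \right)}\right)^{2} = \left(\left(4 + \left(6 - 1\right)^{2}\right) - -1\right)^{2} = \left(\left(4 + 5^{2}\right) + 1\right)^{2} = \left(\left(4 + 25\right) + 1\right)^{2} = \left(29 + 1\right)^{2} = 30^{2} = 900$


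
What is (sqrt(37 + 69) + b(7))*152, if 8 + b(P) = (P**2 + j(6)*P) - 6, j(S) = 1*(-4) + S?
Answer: 7448 + 152*sqrt(106) ≈ 9012.9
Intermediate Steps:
j(S) = -4 + S
b(P) = -14 + P**2 + 2*P (b(P) = -8 + ((P**2 + (-4 + 6)*P) - 6) = -8 + ((P**2 + 2*P) - 6) = -8 + (-6 + P**2 + 2*P) = -14 + P**2 + 2*P)
(sqrt(37 + 69) + b(7))*152 = (sqrt(37 + 69) + (-14 + 7**2 + 2*7))*152 = (sqrt(106) + (-14 + 49 + 14))*152 = (sqrt(106) + 49)*152 = (49 + sqrt(106))*152 = 7448 + 152*sqrt(106)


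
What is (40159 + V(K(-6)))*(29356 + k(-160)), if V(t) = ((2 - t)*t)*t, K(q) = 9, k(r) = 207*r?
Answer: -149024288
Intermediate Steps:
V(t) = t²*(2 - t) (V(t) = (t*(2 - t))*t = t²*(2 - t))
(40159 + V(K(-6)))*(29356 + k(-160)) = (40159 + 9²*(2 - 1*9))*(29356 + 207*(-160)) = (40159 + 81*(2 - 9))*(29356 - 33120) = (40159 + 81*(-7))*(-3764) = (40159 - 567)*(-3764) = 39592*(-3764) = -149024288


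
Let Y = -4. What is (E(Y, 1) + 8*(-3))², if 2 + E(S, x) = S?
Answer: 900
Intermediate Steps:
E(S, x) = -2 + S
(E(Y, 1) + 8*(-3))² = ((-2 - 4) + 8*(-3))² = (-6 - 24)² = (-30)² = 900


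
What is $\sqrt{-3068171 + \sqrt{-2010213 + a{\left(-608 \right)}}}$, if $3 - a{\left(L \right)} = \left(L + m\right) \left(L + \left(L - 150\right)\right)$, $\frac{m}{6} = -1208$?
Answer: $\sqrt{-3068171 + i \sqrt{12741506}} \approx 1.02 + 1751.6 i$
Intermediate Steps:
$m = -7248$ ($m = 6 \left(-1208\right) = -7248$)
$a{\left(L \right)} = 3 - \left(-7248 + L\right) \left(-150 + 2 L\right)$ ($a{\left(L \right)} = 3 - \left(L - 7248\right) \left(L + \left(L - 150\right)\right) = 3 - \left(-7248 + L\right) \left(L + \left(L - 150\right)\right) = 3 - \left(-7248 + L\right) \left(L + \left(-150 + L\right)\right) = 3 - \left(-7248 + L\right) \left(-150 + 2 L\right)$)
$\sqrt{-3068171 + \sqrt{-2010213 + a{\left(-608 \right)}}} = \sqrt{-3068171 + \sqrt{-2010213 - \left(9991965 + 739328\right)}} = \sqrt{-3068171 + \sqrt{-2010213 - 10731293}} = \sqrt{-3068171 + \sqrt{-12741506}} = \sqrt{-3068171 + i \sqrt{12741506}}$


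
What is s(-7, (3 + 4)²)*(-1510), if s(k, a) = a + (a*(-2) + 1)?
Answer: 72480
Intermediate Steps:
s(k, a) = 1 - a (s(k, a) = a + (-2*a + 1) = a + (1 - 2*a) = 1 - a)
s(-7, (3 + 4)²)*(-1510) = (1 - (3 + 4)²)*(-1510) = (1 - 1*7²)*(-1510) = (1 - 1*49)*(-1510) = (1 - 49)*(-1510) = -48*(-1510) = 72480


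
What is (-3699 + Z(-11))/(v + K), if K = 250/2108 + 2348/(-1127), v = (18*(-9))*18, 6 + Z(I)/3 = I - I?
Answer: 4415268186/3466127845 ≈ 1.2738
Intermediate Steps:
Z(I) = -18 (Z(I) = -18 + 3*(I - I) = -18 + 3*0 = -18 + 0 = -18)
v = -2916 (v = -162*18 = -2916)
K = -2333917/1187858 (K = 250*(1/2108) + 2348*(-1/1127) = 125/1054 - 2348/1127 = -2333917/1187858 ≈ -1.9648)
(-3699 + Z(-11))/(v + K) = (-3699 - 18)/(-2916 - 2333917/1187858) = -3717/(-3466127845/1187858) = -3717*(-1187858/3466127845) = 4415268186/3466127845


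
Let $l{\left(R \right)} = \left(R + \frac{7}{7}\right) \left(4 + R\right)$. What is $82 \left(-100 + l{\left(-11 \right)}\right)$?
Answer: $-2460$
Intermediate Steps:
$l{\left(R \right)} = \left(1 + R\right) \left(4 + R\right)$ ($l{\left(R \right)} = \left(R + 7 \cdot \frac{1}{7}\right) \left(4 + R\right) = \left(R + 1\right) \left(4 + R\right) = \left(1 + R\right) \left(4 + R\right)$)
$82 \left(-100 + l{\left(-11 \right)}\right) = 82 \left(-100 + \left(4 + \left(-11\right)^{2} + 5 \left(-11\right)\right)\right) = 82 \left(-100 + \left(4 + 121 - 55\right)\right) = 82 \left(-100 + 70\right) = 82 \left(-30\right) = -2460$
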